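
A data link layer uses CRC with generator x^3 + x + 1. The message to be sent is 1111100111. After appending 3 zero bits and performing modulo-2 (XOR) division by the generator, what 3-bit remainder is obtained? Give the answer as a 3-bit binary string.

Append 3 zeros: 1111100111000. Divide by 1011 (XOR where the leading bit is 1):
  pos 0: 1111 XOR 1011 = 0100
  pos 1: 1001 XOR 1011 = 0010
  pos 3: 1000 XOR 1011 = 0011
  pos 5: 1111 XOR 1011 = 0100
  pos 6: 1001 XOR 1011 = 0010
  pos 8: 1000 XOR 1011 = 0011
Remainder (last 3 bits) = 110. This is the CRC / FCS.

110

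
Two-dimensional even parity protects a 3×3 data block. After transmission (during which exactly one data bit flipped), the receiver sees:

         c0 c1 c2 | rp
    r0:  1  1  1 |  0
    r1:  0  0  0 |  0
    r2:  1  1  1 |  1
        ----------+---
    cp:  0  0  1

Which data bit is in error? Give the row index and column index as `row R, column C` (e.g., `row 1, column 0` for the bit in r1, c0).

Recompute each row's even parity and compare to rp:
  r0: data parity 1, sent rp 0 → mismatch
  r1: data parity 0, sent rp 0 → ok
  r2: data parity 1, sent rp 1 → ok
Recompute each column's even parity and compare to cp:
  c0: data parity 0, sent cp 0 → ok
  c1: data parity 0, sent cp 0 → ok
  c2: data parity 0, sent cp 1 → mismatch
Exactly one row (r0) and one column (c2) fail → the flipped bit is at their intersection.

row 0, column 2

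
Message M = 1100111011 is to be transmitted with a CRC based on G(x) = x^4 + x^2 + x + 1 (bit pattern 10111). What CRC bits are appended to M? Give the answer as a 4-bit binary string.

Append 4 zeros: 11001110110000. Divide by 10111 (XOR where the leading bit is 1):
  pos 0: 11001 XOR 10111 = 01110
  pos 1: 11101 XOR 10111 = 01010
  pos 2: 10101 XOR 10111 = 00010
  pos 5: 10011 XOR 10111 = 00100
  pos 7: 10000 XOR 10111 = 00111
  pos 9: 11100 XOR 10111 = 01011
Remainder (last 4 bits) = 1011. This is the CRC / FCS.

1011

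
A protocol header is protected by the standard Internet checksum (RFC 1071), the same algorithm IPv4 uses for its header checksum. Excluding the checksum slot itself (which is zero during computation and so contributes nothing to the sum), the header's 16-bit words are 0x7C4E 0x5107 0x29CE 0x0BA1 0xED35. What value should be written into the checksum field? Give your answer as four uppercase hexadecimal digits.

One's-complement addition (fold any carry out of bit 15 back into bit 0):
  0x7C4E + 0x5107 = 0x0CD55
  0xCD55 + 0x29CE = 0x0F723
  0xF723 + 0x0BA1 = 0x102C4 → wrap carry → 0x02C5
  0x02C5 + 0xED35 = 0x0EFFA
One's-complement sum = 0xEFFA.
Checksum = ~0xEFFA & 0xFFFF = 0x1005.

1005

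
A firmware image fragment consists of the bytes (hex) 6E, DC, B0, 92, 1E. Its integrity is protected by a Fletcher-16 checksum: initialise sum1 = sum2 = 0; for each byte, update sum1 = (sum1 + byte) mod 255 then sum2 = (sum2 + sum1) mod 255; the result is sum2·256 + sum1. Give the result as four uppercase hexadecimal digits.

F0AC

Running sums (mod 255):
  after byte 0 (6E): sum1=110, sum2=110
  after byte 1 (DC): sum1=75, sum2=185
  after byte 2 (B0): sum1=251, sum2=181
  after byte 3 (92): sum1=142, sum2=68
  after byte 4 (1E): sum1=172, sum2=240
Checksum = sum2·256 + sum1 = 240·256 + 172 = 61612 = 0xF0AC.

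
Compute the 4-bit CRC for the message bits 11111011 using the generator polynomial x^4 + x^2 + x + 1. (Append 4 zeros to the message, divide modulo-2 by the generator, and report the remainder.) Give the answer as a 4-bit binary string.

Append 4 zeros: 111110110000. Divide by 10111 (XOR where the leading bit is 1):
  pos 0: 11111 XOR 10111 = 01000
  pos 1: 10000 XOR 10111 = 00111
  pos 3: 11111 XOR 10111 = 01000
  pos 4: 10000 XOR 10111 = 00111
  pos 6: 11100 XOR 10111 = 01011
  pos 7: 10110 XOR 10111 = 00001
Remainder (last 4 bits) = 0001. This is the CRC / FCS.

0001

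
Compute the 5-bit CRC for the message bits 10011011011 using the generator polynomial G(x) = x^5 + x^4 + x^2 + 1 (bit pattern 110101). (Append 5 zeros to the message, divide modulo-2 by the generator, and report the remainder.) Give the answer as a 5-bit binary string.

Append 5 zeros: 1001101101100000. Divide by 110101 (XOR where the leading bit is 1):
  pos 0: 100110 XOR 110101 = 010011
  pos 1: 100111 XOR 110101 = 010010
  pos 2: 100101 XOR 110101 = 010000
  pos 3: 100000 XOR 110101 = 010101
  pos 4: 101011 XOR 110101 = 011110
  pos 5: 111101 XOR 110101 = 001000
  pos 7: 100000 XOR 110101 = 010101
  pos 8: 101010 XOR 110101 = 011111
  pos 9: 111110 XOR 110101 = 001011
Remainder (last 5 bits) = 10110. This is the CRC / FCS.

10110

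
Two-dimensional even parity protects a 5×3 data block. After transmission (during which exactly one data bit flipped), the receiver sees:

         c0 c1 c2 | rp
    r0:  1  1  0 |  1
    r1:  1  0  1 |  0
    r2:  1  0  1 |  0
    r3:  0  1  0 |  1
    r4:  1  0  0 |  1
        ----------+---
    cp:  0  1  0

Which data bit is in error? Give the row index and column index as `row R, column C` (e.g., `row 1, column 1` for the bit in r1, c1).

Recompute each row's even parity and compare to rp:
  r0: data parity 0, sent rp 1 → mismatch
  r1: data parity 0, sent rp 0 → ok
  r2: data parity 0, sent rp 0 → ok
  r3: data parity 1, sent rp 1 → ok
  r4: data parity 1, sent rp 1 → ok
Recompute each column's even parity and compare to cp:
  c0: data parity 0, sent cp 0 → ok
  c1: data parity 0, sent cp 1 → mismatch
  c2: data parity 0, sent cp 0 → ok
Exactly one row (r0) and one column (c1) fail → the flipped bit is at their intersection.

row 0, column 1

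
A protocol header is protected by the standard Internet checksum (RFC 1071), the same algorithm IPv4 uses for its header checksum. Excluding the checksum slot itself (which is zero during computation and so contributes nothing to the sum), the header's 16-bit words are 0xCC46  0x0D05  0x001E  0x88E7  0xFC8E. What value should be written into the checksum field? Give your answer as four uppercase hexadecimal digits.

A11F

One's-complement addition (fold any carry out of bit 15 back into bit 0):
  0xCC46 + 0x0D05 = 0x0D94B
  0xD94B + 0x001E = 0x0D969
  0xD969 + 0x88E7 = 0x16250 → wrap carry → 0x6251
  0x6251 + 0xFC8E = 0x15EDF → wrap carry → 0x5EE0
One's-complement sum = 0x5EE0.
Checksum = ~0x5EE0 & 0xFFFF = 0xA11F.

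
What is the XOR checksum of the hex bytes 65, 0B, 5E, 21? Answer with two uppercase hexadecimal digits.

11

XOR the bytes together:
  start with 0x65
  0x65 ⊕ 0x0B = 0x6E
  0x6E ⊕ 0x5E = 0x30
  0x30 ⊕ 0x21 = 0x11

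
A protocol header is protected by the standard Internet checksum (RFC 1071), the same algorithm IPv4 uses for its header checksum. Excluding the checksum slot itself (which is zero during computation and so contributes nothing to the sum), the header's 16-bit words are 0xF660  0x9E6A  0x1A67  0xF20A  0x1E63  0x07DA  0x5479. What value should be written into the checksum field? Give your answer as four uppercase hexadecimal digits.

E40B

One's-complement addition (fold any carry out of bit 15 back into bit 0):
  0xF660 + 0x9E6A = 0x194CA → wrap carry → 0x94CB
  0x94CB + 0x1A67 = 0x0AF32
  0xAF32 + 0xF20A = 0x1A13C → wrap carry → 0xA13D
  0xA13D + 0x1E63 = 0x0BFA0
  0xBFA0 + 0x07DA = 0x0C77A
  0xC77A + 0x5479 = 0x11BF3 → wrap carry → 0x1BF4
One's-complement sum = 0x1BF4.
Checksum = ~0x1BF4 & 0xFFFF = 0xE40B.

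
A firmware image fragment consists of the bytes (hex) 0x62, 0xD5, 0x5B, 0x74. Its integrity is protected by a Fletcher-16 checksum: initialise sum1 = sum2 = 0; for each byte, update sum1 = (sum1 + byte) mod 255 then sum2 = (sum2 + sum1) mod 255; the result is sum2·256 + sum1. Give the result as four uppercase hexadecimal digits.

Running sums (mod 255):
  after byte 0 (0x62): sum1=98, sum2=98
  after byte 1 (0xD5): sum1=56, sum2=154
  after byte 2 (0x5B): sum1=147, sum2=46
  after byte 3 (0x74): sum1=8, sum2=54
Checksum = sum2·256 + sum1 = 54·256 + 8 = 13832 = 0x3608.

3608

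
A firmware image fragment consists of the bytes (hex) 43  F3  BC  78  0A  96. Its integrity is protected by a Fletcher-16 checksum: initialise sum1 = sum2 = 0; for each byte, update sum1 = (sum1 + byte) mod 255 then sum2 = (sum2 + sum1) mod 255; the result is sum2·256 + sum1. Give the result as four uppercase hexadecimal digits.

5E0D

Running sums (mod 255):
  after byte 0 (43): sum1=67, sum2=67
  after byte 1 (F3): sum1=55, sum2=122
  after byte 2 (BC): sum1=243, sum2=110
  after byte 3 (78): sum1=108, sum2=218
  after byte 4 (0A): sum1=118, sum2=81
  after byte 5 (96): sum1=13, sum2=94
Checksum = sum2·256 + sum1 = 94·256 + 13 = 24077 = 0x5E0D.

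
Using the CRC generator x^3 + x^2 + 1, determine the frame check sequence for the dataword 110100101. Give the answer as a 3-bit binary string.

Append 3 zeros: 110100101000. Divide by 1101 (XOR where the leading bit is 1):
  pos 0: 1101 XOR 1101 = 0000
  pos 6: 1010 XOR 1101 = 0111
  pos 7: 1110 XOR 1101 = 0011
Remainder (last 3 bits) = 110. This is the CRC / FCS.

110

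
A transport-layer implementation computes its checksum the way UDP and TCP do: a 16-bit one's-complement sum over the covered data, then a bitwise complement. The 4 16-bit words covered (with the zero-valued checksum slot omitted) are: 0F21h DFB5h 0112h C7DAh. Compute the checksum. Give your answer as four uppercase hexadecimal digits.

483C

One's-complement addition (fold any carry out of bit 15 back into bit 0):
  0x0F21 + 0xDFB5 = 0x0EED6
  0xEED6 + 0x0112 = 0x0EFE8
  0xEFE8 + 0xC7DA = 0x1B7C2 → wrap carry → 0xB7C3
One's-complement sum = 0xB7C3.
Checksum = ~0xB7C3 & 0xFFFF = 0x483C.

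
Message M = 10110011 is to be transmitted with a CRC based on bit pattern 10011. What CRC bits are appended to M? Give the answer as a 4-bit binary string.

Append 4 zeros: 101100110000. Divide by 10011 (XOR where the leading bit is 1):
  pos 0: 10110 XOR 10011 = 00101
  pos 2: 10101 XOR 10011 = 00110
  pos 4: 11010 XOR 10011 = 01001
  pos 5: 10010 XOR 10011 = 00001
Remainder (last 4 bits) = 0100. This is the CRC / FCS.

0100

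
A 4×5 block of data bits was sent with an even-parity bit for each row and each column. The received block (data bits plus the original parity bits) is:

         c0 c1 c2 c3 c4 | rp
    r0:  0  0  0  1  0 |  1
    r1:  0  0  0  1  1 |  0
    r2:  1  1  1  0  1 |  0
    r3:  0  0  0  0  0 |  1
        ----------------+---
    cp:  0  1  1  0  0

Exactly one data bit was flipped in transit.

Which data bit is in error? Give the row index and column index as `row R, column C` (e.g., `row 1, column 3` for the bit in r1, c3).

Recompute each row's even parity and compare to rp:
  r0: data parity 1, sent rp 1 → ok
  r1: data parity 0, sent rp 0 → ok
  r2: data parity 0, sent rp 0 → ok
  r3: data parity 0, sent rp 1 → mismatch
Recompute each column's even parity and compare to cp:
  c0: data parity 1, sent cp 0 → mismatch
  c1: data parity 1, sent cp 1 → ok
  c2: data parity 1, sent cp 1 → ok
  c3: data parity 0, sent cp 0 → ok
  c4: data parity 0, sent cp 0 → ok
Exactly one row (r3) and one column (c0) fail → the flipped bit is at their intersection.

row 3, column 0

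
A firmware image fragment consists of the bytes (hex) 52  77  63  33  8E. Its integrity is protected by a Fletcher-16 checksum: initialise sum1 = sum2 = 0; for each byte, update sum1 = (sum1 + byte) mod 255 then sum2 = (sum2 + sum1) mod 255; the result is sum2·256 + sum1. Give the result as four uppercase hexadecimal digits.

98EE

Running sums (mod 255):
  after byte 0 (52): sum1=82, sum2=82
  after byte 1 (77): sum1=201, sum2=28
  after byte 2 (63): sum1=45, sum2=73
  after byte 3 (33): sum1=96, sum2=169
  after byte 4 (8E): sum1=238, sum2=152
Checksum = sum2·256 + sum1 = 152·256 + 238 = 39150 = 0x98EE.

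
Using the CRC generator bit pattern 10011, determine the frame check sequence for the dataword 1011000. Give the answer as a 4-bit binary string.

1001

Append 4 zeros: 10110000000. Divide by 10011 (XOR where the leading bit is 1):
  pos 0: 10110 XOR 10011 = 00101
  pos 2: 10100 XOR 10011 = 00111
  pos 4: 11100 XOR 10011 = 01111
  pos 5: 11110 XOR 10011 = 01101
  pos 6: 11010 XOR 10011 = 01001
Remainder (last 4 bits) = 1001. This is the CRC / FCS.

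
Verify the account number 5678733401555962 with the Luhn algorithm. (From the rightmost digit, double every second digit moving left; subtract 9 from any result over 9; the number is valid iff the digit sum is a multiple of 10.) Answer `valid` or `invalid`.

From the right, keep odd positions and double even positions (subtract 9 from any doubled value over 9):
  doubled (positions 2,4,...): 3 1 1 0 6 5 5 1 → sum 22
  kept (positions 1,3,...): 2 9 5 1 4 3 8 6 → sum 38
Total = 60.
60 mod 10 = 0, so the number is valid.

valid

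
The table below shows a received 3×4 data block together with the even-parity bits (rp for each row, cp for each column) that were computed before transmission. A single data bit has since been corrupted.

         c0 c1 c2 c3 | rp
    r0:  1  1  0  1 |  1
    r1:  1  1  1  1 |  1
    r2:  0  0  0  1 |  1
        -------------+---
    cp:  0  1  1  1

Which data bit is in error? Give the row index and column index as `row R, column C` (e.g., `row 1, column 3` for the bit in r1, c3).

row 1, column 1

Recompute each row's even parity and compare to rp:
  r0: data parity 1, sent rp 1 → ok
  r1: data parity 0, sent rp 1 → mismatch
  r2: data parity 1, sent rp 1 → ok
Recompute each column's even parity and compare to cp:
  c0: data parity 0, sent cp 0 → ok
  c1: data parity 0, sent cp 1 → mismatch
  c2: data parity 1, sent cp 1 → ok
  c3: data parity 1, sent cp 1 → ok
Exactly one row (r1) and one column (c1) fail → the flipped bit is at their intersection.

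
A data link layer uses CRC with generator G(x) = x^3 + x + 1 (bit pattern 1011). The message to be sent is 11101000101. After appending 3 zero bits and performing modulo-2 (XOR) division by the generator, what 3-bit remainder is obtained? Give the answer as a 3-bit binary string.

Append 3 zeros: 11101000101000. Divide by 1011 (XOR where the leading bit is 1):
  pos 0: 1110 XOR 1011 = 0101
  pos 1: 1011 XOR 1011 = 0000
  pos 8: 1010 XOR 1011 = 0001
Remainder (last 3 bits) = 100. This is the CRC / FCS.

100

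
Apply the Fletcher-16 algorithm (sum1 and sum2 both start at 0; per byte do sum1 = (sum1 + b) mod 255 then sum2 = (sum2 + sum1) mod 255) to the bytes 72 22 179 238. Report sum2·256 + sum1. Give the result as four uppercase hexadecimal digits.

B901

Running sums (mod 255):
  after byte 0 (72): sum1=72, sum2=72
  after byte 1 (22): sum1=94, sum2=166
  after byte 2 (179): sum1=18, sum2=184
  after byte 3 (238): sum1=1, sum2=185
Checksum = sum2·256 + sum1 = 185·256 + 1 = 47361 = 0xB901.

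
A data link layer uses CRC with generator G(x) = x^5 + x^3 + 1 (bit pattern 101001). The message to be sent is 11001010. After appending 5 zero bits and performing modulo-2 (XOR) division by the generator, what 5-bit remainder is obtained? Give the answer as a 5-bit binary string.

Append 5 zeros: 1100101000000. Divide by 101001 (XOR where the leading bit is 1):
  pos 0: 110010 XOR 101001 = 011011
  pos 1: 110111 XOR 101001 = 011110
  pos 2: 111100 XOR 101001 = 010101
  pos 3: 101010 XOR 101001 = 000011
  pos 7: 110000 XOR 101001 = 011001
Remainder (last 5 bits) = 11001. This is the CRC / FCS.

11001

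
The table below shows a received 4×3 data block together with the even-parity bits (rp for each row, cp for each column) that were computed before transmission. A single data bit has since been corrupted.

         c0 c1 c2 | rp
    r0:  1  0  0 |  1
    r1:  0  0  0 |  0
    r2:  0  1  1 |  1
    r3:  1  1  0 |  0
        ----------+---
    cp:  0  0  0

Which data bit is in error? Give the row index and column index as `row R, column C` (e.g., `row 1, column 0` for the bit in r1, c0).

row 2, column 2

Recompute each row's even parity and compare to rp:
  r0: data parity 1, sent rp 1 → ok
  r1: data parity 0, sent rp 0 → ok
  r2: data parity 0, sent rp 1 → mismatch
  r3: data parity 0, sent rp 0 → ok
Recompute each column's even parity and compare to cp:
  c0: data parity 0, sent cp 0 → ok
  c1: data parity 0, sent cp 0 → ok
  c2: data parity 1, sent cp 0 → mismatch
Exactly one row (r2) and one column (c2) fail → the flipped bit is at their intersection.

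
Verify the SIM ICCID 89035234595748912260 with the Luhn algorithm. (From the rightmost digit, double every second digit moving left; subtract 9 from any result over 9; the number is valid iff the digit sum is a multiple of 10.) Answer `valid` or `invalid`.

invalid

From the right, keep odd positions and double even positions (subtract 9 from any doubled value over 9):
  doubled (positions 2,4,...): 3 4 9 8 1 1 6 1 0 7 → sum 40
  kept (positions 1,3,...): 0 2 1 8 7 9 4 2 3 9 → sum 45
Total = 85.
85 mod 10 = 5, so the number is invalid.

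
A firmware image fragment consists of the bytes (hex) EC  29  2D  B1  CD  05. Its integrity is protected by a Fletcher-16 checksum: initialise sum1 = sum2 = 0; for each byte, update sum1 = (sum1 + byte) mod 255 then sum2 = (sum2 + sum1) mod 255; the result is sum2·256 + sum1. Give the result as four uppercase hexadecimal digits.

C5C7

Running sums (mod 255):
  after byte 0 (EC): sum1=236, sum2=236
  after byte 1 (29): sum1=22, sum2=3
  after byte 2 (2D): sum1=67, sum2=70
  after byte 3 (B1): sum1=244, sum2=59
  after byte 4 (CD): sum1=194, sum2=253
  after byte 5 (05): sum1=199, sum2=197
Checksum = sum2·256 + sum1 = 197·256 + 199 = 50631 = 0xC5C7.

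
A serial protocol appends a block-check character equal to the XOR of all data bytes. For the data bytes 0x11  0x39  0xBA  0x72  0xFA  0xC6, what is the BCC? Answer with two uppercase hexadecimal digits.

XOR the bytes together:
  start with 0x11
  0x11 ⊕ 0x39 = 0x28
  0x28 ⊕ 0xBA = 0x92
  0x92 ⊕ 0x72 = 0xE0
  0xE0 ⊕ 0xFA = 0x1A
  0x1A ⊕ 0xC6 = 0xDC

DC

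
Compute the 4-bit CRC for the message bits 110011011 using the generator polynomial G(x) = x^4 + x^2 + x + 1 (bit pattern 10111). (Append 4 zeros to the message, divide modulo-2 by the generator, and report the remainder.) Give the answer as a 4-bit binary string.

Append 4 zeros: 1100110110000. Divide by 10111 (XOR where the leading bit is 1):
  pos 0: 11001 XOR 10111 = 01110
  pos 1: 11101 XOR 10111 = 01010
  pos 2: 10100 XOR 10111 = 00011
  pos 5: 11110 XOR 10111 = 01001
  pos 6: 10010 XOR 10111 = 00101
  pos 8: 10100 XOR 10111 = 00011
Remainder (last 4 bits) = 0011. This is the CRC / FCS.

0011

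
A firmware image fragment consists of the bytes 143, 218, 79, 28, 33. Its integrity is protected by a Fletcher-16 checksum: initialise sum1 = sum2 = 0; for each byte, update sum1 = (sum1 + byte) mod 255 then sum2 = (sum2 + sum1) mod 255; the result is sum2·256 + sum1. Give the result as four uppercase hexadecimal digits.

Running sums (mod 255):
  after byte 0 (143): sum1=143, sum2=143
  after byte 1 (218): sum1=106, sum2=249
  after byte 2 (79): sum1=185, sum2=179
  after byte 3 (28): sum1=213, sum2=137
  after byte 4 (33): sum1=246, sum2=128
Checksum = sum2·256 + sum1 = 128·256 + 246 = 33014 = 0x80F6.

80F6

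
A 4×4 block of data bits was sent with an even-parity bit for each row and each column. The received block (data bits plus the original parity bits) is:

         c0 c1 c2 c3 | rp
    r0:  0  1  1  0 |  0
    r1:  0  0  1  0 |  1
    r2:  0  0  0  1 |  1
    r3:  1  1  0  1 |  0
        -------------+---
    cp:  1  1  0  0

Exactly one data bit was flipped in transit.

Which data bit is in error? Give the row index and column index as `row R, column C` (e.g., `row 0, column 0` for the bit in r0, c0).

Recompute each row's even parity and compare to rp:
  r0: data parity 0, sent rp 0 → ok
  r1: data parity 1, sent rp 1 → ok
  r2: data parity 1, sent rp 1 → ok
  r3: data parity 1, sent rp 0 → mismatch
Recompute each column's even parity and compare to cp:
  c0: data parity 1, sent cp 1 → ok
  c1: data parity 0, sent cp 1 → mismatch
  c2: data parity 0, sent cp 0 → ok
  c3: data parity 0, sent cp 0 → ok
Exactly one row (r3) and one column (c1) fail → the flipped bit is at their intersection.

row 3, column 1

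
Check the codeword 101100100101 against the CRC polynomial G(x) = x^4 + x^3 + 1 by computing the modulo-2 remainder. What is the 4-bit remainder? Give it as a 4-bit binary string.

Modulo-2 division of 101100100101 by 11001:
  pos 0: 10110 XOR 11001 = 01111
  pos 1: 11110 XOR 11001 = 00111
  pos 3: 11110 XOR 11001 = 00111
  pos 5: 11101 XOR 11001 = 00100
  pos 7: 10001 XOR 11001 = 01000
Remainder = 1000 (nonzero — an error is detected).

1000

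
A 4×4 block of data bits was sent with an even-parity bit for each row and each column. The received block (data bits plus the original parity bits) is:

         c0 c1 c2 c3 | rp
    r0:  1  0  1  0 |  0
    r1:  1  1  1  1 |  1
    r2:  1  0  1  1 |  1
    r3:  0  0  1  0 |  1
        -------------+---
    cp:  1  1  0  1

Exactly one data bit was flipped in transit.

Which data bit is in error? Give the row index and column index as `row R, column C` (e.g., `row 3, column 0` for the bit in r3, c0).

row 1, column 3

Recompute each row's even parity and compare to rp:
  r0: data parity 0, sent rp 0 → ok
  r1: data parity 0, sent rp 1 → mismatch
  r2: data parity 1, sent rp 1 → ok
  r3: data parity 1, sent rp 1 → ok
Recompute each column's even parity and compare to cp:
  c0: data parity 1, sent cp 1 → ok
  c1: data parity 1, sent cp 1 → ok
  c2: data parity 0, sent cp 0 → ok
  c3: data parity 0, sent cp 1 → mismatch
Exactly one row (r1) and one column (c3) fail → the flipped bit is at their intersection.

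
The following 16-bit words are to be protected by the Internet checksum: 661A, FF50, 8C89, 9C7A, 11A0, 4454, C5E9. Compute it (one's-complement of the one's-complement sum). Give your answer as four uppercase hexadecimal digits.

55B2

One's-complement addition (fold any carry out of bit 15 back into bit 0):
  0x661A + 0xFF50 = 0x1656A → wrap carry → 0x656B
  0x656B + 0x8C89 = 0x0F1F4
  0xF1F4 + 0x9C7A = 0x18E6E → wrap carry → 0x8E6F
  0x8E6F + 0x11A0 = 0x0A00F
  0xA00F + 0x4454 = 0x0E463
  0xE463 + 0xC5E9 = 0x1AA4C → wrap carry → 0xAA4D
One's-complement sum = 0xAA4D.
Checksum = ~0xAA4D & 0xFFFF = 0x55B2.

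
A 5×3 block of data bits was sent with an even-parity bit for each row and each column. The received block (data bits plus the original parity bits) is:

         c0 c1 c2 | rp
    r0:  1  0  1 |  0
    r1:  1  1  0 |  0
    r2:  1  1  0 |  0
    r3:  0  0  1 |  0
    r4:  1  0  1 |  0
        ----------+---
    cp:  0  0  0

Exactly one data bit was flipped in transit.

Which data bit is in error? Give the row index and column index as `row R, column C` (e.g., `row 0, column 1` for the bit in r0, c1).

row 3, column 2

Recompute each row's even parity and compare to rp:
  r0: data parity 0, sent rp 0 → ok
  r1: data parity 0, sent rp 0 → ok
  r2: data parity 0, sent rp 0 → ok
  r3: data parity 1, sent rp 0 → mismatch
  r4: data parity 0, sent rp 0 → ok
Recompute each column's even parity and compare to cp:
  c0: data parity 0, sent cp 0 → ok
  c1: data parity 0, sent cp 0 → ok
  c2: data parity 1, sent cp 0 → mismatch
Exactly one row (r3) and one column (c2) fail → the flipped bit is at their intersection.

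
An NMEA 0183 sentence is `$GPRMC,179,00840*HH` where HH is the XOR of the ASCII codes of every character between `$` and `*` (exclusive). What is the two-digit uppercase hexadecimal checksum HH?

XOR the ASCII codes of the payload characters:
  'G' = 0x47 → acc = 0x47
  'P' = 0x50 → acc = 0x17
  'R' = 0x52 → acc = 0x45
  'M' = 0x4D → acc = 0x08
  'C' = 0x43 → acc = 0x4B
  ',' = 0x2C → acc = 0x67
  '1' = 0x31 → acc = 0x56
  '7' = 0x37 → acc = 0x61
  '9' = 0x39 → acc = 0x58
  ',' = 0x2C → acc = 0x74
  '0' = 0x30 → acc = 0x44
  '0' = 0x30 → acc = 0x74
  '8' = 0x38 → acc = 0x4C
  '4' = 0x34 → acc = 0x78
  '0' = 0x30 → acc = 0x48
Checksum = 0x48.

48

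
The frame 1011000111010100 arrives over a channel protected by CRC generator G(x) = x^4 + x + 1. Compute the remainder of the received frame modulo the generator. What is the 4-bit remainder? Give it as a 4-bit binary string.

0110

Modulo-2 division of 1011000111010100 by 10011:
  pos 0: 10110 XOR 10011 = 00101
  pos 2: 10100 XOR 10011 = 00111
  pos 4: 11111 XOR 10011 = 01100
  pos 5: 11001 XOR 10011 = 01010
  pos 6: 10100 XOR 10011 = 00111
  pos 8: 11110 XOR 10011 = 01101
  pos 9: 11011 XOR 10011 = 01000
  pos 10: 10000 XOR 10011 = 00011
Remainder = 0110 (nonzero — an error is detected).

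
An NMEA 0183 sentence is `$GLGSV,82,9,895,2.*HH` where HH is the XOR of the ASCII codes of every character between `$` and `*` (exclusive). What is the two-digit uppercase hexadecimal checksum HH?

52

XOR the ASCII codes of the payload characters:
  'G' = 0x47 → acc = 0x47
  'L' = 0x4C → acc = 0x0B
  'G' = 0x47 → acc = 0x4C
  'S' = 0x53 → acc = 0x1F
  'V' = 0x56 → acc = 0x49
  ',' = 0x2C → acc = 0x65
  '8' = 0x38 → acc = 0x5D
  '2' = 0x32 → acc = 0x6F
  ',' = 0x2C → acc = 0x43
  '9' = 0x39 → acc = 0x7A
  ',' = 0x2C → acc = 0x56
  '8' = 0x38 → acc = 0x6E
  '9' = 0x39 → acc = 0x57
  '5' = 0x35 → acc = 0x62
  ',' = 0x2C → acc = 0x4E
  '2' = 0x32 → acc = 0x7C
  '.' = 0x2E → acc = 0x52
Checksum = 0x52.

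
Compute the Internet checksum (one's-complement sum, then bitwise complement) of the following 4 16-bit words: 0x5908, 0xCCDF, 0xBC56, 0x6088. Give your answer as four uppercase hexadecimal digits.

One's-complement addition (fold any carry out of bit 15 back into bit 0):
  0x5908 + 0xCCDF = 0x125E7 → wrap carry → 0x25E8
  0x25E8 + 0xBC56 = 0x0E23E
  0xE23E + 0x6088 = 0x142C6 → wrap carry → 0x42C7
One's-complement sum = 0x42C7.
Checksum = ~0x42C7 & 0xFFFF = 0xBD38.

BD38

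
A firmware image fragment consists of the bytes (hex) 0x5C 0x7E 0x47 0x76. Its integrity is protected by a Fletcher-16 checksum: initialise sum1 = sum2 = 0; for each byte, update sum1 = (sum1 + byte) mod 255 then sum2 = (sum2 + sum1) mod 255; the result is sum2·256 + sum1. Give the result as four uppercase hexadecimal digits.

Running sums (mod 255):
  after byte 0 (0x5C): sum1=92, sum2=92
  after byte 1 (0x7E): sum1=218, sum2=55
  after byte 2 (0x47): sum1=34, sum2=89
  after byte 3 (0x76): sum1=152, sum2=241
Checksum = sum2·256 + sum1 = 241·256 + 152 = 61848 = 0xF198.

F198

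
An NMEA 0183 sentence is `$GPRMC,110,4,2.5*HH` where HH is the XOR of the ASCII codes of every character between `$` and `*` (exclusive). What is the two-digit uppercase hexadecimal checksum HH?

XOR the ASCII codes of the payload characters:
  'G' = 0x47 → acc = 0x47
  'P' = 0x50 → acc = 0x17
  'R' = 0x52 → acc = 0x45
  'M' = 0x4D → acc = 0x08
  'C' = 0x43 → acc = 0x4B
  ',' = 0x2C → acc = 0x67
  '1' = 0x31 → acc = 0x56
  '1' = 0x31 → acc = 0x67
  '0' = 0x30 → acc = 0x57
  ',' = 0x2C → acc = 0x7B
  '4' = 0x34 → acc = 0x4F
  ',' = 0x2C → acc = 0x63
  '2' = 0x32 → acc = 0x51
  '.' = 0x2E → acc = 0x7F
  '5' = 0x35 → acc = 0x4A
Checksum = 0x4A.

4A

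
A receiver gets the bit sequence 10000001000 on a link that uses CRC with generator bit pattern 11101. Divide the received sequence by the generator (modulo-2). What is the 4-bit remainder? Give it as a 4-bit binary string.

0000

Modulo-2 division of 10000001000 by 11101:
  pos 0: 10000 XOR 11101 = 01101
  pos 1: 11010 XOR 11101 = 00111
  pos 3: 11101 XOR 11101 = 00000
Remainder = 0000 (zero — the frame passes the CRC check).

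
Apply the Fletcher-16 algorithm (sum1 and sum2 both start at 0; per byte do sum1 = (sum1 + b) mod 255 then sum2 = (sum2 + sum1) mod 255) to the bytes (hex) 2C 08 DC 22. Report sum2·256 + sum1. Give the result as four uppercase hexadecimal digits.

Running sums (mod 255):
  after byte 0 (2C): sum1=44, sum2=44
  after byte 1 (08): sum1=52, sum2=96
  after byte 2 (DC): sum1=17, sum2=113
  after byte 3 (22): sum1=51, sum2=164
Checksum = sum2·256 + sum1 = 164·256 + 51 = 42035 = 0xA433.

A433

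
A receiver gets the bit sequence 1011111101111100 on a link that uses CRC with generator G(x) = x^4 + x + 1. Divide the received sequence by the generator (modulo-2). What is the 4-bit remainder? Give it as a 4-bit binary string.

Modulo-2 division of 1011111101111100 by 10011:
  pos 0: 10111 XOR 10011 = 00100
  pos 2: 10011 XOR 10011 = 00000
  pos 7: 10111 XOR 10011 = 00100
  pos 9: 10011 XOR 10011 = 00000
Remainder = 0000 (zero — the frame passes the CRC check).

0000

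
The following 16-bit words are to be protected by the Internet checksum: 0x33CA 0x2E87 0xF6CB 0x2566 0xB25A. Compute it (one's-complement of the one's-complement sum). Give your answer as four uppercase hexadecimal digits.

One's-complement addition (fold any carry out of bit 15 back into bit 0):
  0x33CA + 0x2E87 = 0x06251
  0x6251 + 0xF6CB = 0x1591C → wrap carry → 0x591D
  0x591D + 0x2566 = 0x07E83
  0x7E83 + 0xB25A = 0x130DD → wrap carry → 0x30DE
One's-complement sum = 0x30DE.
Checksum = ~0x30DE & 0xFFFF = 0xCF21.

CF21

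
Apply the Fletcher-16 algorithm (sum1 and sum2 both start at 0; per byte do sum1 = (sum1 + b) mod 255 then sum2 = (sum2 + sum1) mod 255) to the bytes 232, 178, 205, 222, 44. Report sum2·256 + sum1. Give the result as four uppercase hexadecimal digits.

AA74

Running sums (mod 255):
  after byte 0 (232): sum1=232, sum2=232
  after byte 1 (178): sum1=155, sum2=132
  after byte 2 (205): sum1=105, sum2=237
  after byte 3 (222): sum1=72, sum2=54
  after byte 4 (44): sum1=116, sum2=170
Checksum = sum2·256 + sum1 = 170·256 + 116 = 43636 = 0xAA74.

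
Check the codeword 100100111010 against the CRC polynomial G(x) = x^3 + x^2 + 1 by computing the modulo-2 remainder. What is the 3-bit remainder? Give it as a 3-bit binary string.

110

Modulo-2 division of 100100111010 by 1101:
  pos 0: 1001 XOR 1101 = 0100
  pos 1: 1000 XOR 1101 = 0101
  pos 2: 1010 XOR 1101 = 0111
  pos 3: 1111 XOR 1101 = 0010
  pos 5: 1011 XOR 1101 = 0110
  pos 6: 1100 XOR 1101 = 0001
Remainder = 110 (nonzero — an error is detected).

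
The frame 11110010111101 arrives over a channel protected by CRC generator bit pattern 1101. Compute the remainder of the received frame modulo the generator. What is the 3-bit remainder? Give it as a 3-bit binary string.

010

Modulo-2 division of 11110010111101 by 1101:
  pos 0: 1111 XOR 1101 = 0010
  pos 2: 1000 XOR 1101 = 0101
  pos 3: 1011 XOR 1101 = 0110
  pos 4: 1100 XOR 1101 = 0001
  pos 7: 1111 XOR 1101 = 0010
  pos 9: 1010 XOR 1101 = 0111
  pos 10: 1111 XOR 1101 = 0010
Remainder = 010 (nonzero — an error is detected).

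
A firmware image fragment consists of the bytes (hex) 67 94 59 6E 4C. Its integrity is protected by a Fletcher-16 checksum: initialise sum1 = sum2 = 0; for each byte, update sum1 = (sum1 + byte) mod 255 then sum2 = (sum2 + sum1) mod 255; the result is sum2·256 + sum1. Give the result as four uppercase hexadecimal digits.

8C10

Running sums (mod 255):
  after byte 0 (67): sum1=103, sum2=103
  after byte 1 (94): sum1=251, sum2=99
  after byte 2 (59): sum1=85, sum2=184
  after byte 3 (6E): sum1=195, sum2=124
  after byte 4 (4C): sum1=16, sum2=140
Checksum = sum2·256 + sum1 = 140·256 + 16 = 35856 = 0x8C10.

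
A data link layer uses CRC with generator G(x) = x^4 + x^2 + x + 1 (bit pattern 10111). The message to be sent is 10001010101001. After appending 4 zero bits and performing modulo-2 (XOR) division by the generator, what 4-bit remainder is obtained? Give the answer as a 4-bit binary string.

0110

Append 4 zeros: 100010101010010000. Divide by 10111 (XOR where the leading bit is 1):
  pos 0: 10001 XOR 10111 = 00110
  pos 2: 11001 XOR 10111 = 01110
  pos 3: 11100 XOR 10111 = 01011
  pos 4: 10111 XOR 10111 = 00000
  pos 10: 10010 XOR 10111 = 00101
  pos 12: 10100 XOR 10111 = 00011
Remainder (last 4 bits) = 0110. This is the CRC / FCS.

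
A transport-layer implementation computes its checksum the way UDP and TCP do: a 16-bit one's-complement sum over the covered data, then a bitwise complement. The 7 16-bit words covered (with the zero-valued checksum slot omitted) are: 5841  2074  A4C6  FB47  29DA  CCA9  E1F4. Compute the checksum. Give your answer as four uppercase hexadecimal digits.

One's-complement addition (fold any carry out of bit 15 back into bit 0):
  0x5841 + 0x2074 = 0x078B5
  0x78B5 + 0xA4C6 = 0x11D7B → wrap carry → 0x1D7C
  0x1D7C + 0xFB47 = 0x118C3 → wrap carry → 0x18C4
  0x18C4 + 0x29DA = 0x0429E
  0x429E + 0xCCA9 = 0x10F47 → wrap carry → 0x0F48
  0x0F48 + 0xE1F4 = 0x0F13C
One's-complement sum = 0xF13C.
Checksum = ~0xF13C & 0xFFFF = 0x0EC3.

0EC3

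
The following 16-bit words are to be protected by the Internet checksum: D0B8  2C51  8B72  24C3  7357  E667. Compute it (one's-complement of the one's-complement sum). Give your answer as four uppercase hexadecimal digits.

One's-complement addition (fold any carry out of bit 15 back into bit 0):
  0xD0B8 + 0x2C51 = 0x0FD09
  0xFD09 + 0x8B72 = 0x1887B → wrap carry → 0x887C
  0x887C + 0x24C3 = 0x0AD3F
  0xAD3F + 0x7357 = 0x12096 → wrap carry → 0x2097
  0x2097 + 0xE667 = 0x106FE → wrap carry → 0x06FF
One's-complement sum = 0x06FF.
Checksum = ~0x06FF & 0xFFFF = 0xF900.

F900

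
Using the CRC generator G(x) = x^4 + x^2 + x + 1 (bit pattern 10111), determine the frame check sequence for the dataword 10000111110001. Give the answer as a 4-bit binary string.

1000

Append 4 zeros: 100001111100010000. Divide by 10111 (XOR where the leading bit is 1):
  pos 0: 10000 XOR 10111 = 00111
  pos 2: 11111 XOR 10111 = 01000
  pos 3: 10001 XOR 10111 = 00110
  pos 5: 11011 XOR 10111 = 01100
  pos 6: 11000 XOR 10111 = 01111
  pos 7: 11110 XOR 10111 = 01001
  pos 8: 10010 XOR 10111 = 00101
  pos 10: 10110 XOR 10111 = 00001
Remainder (last 4 bits) = 1000. This is the CRC / FCS.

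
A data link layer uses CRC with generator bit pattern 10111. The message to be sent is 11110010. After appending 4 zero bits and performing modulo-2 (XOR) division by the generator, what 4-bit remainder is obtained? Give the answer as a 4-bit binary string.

0111

Append 4 zeros: 111100100000. Divide by 10111 (XOR where the leading bit is 1):
  pos 0: 11110 XOR 10111 = 01001
  pos 1: 10010 XOR 10111 = 00101
  pos 3: 10110 XOR 10111 = 00001
  pos 7: 10000 XOR 10111 = 00111
Remainder (last 4 bits) = 0111. This is the CRC / FCS.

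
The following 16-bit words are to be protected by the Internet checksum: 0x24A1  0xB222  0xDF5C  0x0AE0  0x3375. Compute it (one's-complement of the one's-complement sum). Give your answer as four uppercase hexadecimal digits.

One's-complement addition (fold any carry out of bit 15 back into bit 0):
  0x24A1 + 0xB222 = 0x0D6C3
  0xD6C3 + 0xDF5C = 0x1B61F → wrap carry → 0xB620
  0xB620 + 0x0AE0 = 0x0C100
  0xC100 + 0x3375 = 0x0F475
One's-complement sum = 0xF475.
Checksum = ~0xF475 & 0xFFFF = 0x0B8A.

0B8A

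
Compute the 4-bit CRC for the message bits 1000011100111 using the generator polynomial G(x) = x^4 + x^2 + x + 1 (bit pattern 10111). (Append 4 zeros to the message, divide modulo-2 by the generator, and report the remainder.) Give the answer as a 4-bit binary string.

Append 4 zeros: 10000111001110000. Divide by 10111 (XOR where the leading bit is 1):
  pos 0: 10000 XOR 10111 = 00111
  pos 2: 11111 XOR 10111 = 01000
  pos 3: 10001 XOR 10111 = 00110
  pos 5: 11000 XOR 10111 = 01111
  pos 6: 11111 XOR 10111 = 01000
  pos 7: 10001 XOR 10111 = 00110
  pos 9: 11010 XOR 10111 = 01101
  pos 10: 11010 XOR 10111 = 01101
  pos 11: 11010 XOR 10111 = 01101
  pos 12: 11010 XOR 10111 = 01101
Remainder (last 4 bits) = 1101. This is the CRC / FCS.

1101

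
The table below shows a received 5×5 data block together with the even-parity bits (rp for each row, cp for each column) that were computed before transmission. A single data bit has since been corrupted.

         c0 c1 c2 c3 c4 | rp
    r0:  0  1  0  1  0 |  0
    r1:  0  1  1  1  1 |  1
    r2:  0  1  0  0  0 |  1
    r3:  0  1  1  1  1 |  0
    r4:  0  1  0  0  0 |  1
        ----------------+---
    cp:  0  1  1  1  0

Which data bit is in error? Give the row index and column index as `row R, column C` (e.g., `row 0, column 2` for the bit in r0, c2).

Recompute each row's even parity and compare to rp:
  r0: data parity 0, sent rp 0 → ok
  r1: data parity 0, sent rp 1 → mismatch
  r2: data parity 1, sent rp 1 → ok
  r3: data parity 0, sent rp 0 → ok
  r4: data parity 1, sent rp 1 → ok
Recompute each column's even parity and compare to cp:
  c0: data parity 0, sent cp 0 → ok
  c1: data parity 1, sent cp 1 → ok
  c2: data parity 0, sent cp 1 → mismatch
  c3: data parity 1, sent cp 1 → ok
  c4: data parity 0, sent cp 0 → ok
Exactly one row (r1) and one column (c2) fail → the flipped bit is at their intersection.

row 1, column 2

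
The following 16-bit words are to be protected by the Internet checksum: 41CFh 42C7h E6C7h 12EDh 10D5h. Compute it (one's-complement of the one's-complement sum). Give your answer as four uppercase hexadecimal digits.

One's-complement addition (fold any carry out of bit 15 back into bit 0):
  0x41CF + 0x42C7 = 0x08496
  0x8496 + 0xE6C7 = 0x16B5D → wrap carry → 0x6B5E
  0x6B5E + 0x12ED = 0x07E4B
  0x7E4B + 0x10D5 = 0x08F20
One's-complement sum = 0x8F20.
Checksum = ~0x8F20 & 0xFFFF = 0x70DF.

70DF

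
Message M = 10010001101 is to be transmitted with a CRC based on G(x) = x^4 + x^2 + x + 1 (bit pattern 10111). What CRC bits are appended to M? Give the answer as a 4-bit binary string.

1011

Append 4 zeros: 100100011010000. Divide by 10111 (XOR where the leading bit is 1):
  pos 0: 10010 XOR 10111 = 00101
  pos 2: 10100 XOR 10111 = 00011
  pos 5: 11110 XOR 10111 = 01001
  pos 6: 10011 XOR 10111 = 00100
  pos 8: 10000 XOR 10111 = 00111
  pos 10: 11100 XOR 10111 = 01011
Remainder (last 4 bits) = 1011. This is the CRC / FCS.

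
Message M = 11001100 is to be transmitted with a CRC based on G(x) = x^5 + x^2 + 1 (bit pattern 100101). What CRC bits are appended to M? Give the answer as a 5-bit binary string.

Append 5 zeros: 1100110000000. Divide by 100101 (XOR where the leading bit is 1):
  pos 0: 110011 XOR 100101 = 010110
  pos 1: 101100 XOR 100101 = 001001
  pos 3: 100100 XOR 100101 = 000001
Remainder (last 5 bits) = 10000. This is the CRC / FCS.

10000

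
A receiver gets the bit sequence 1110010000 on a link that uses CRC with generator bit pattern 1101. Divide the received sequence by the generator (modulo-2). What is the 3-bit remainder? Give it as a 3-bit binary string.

Modulo-2 division of 1110010000 by 1101:
  pos 0: 1110 XOR 1101 = 0011
  pos 2: 1101 XOR 1101 = 0000
Remainder = 000 (zero — the frame passes the CRC check).

000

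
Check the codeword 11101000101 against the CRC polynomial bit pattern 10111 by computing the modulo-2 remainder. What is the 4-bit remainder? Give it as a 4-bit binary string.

0000

Modulo-2 division of 11101000101 by 10111:
  pos 0: 11101 XOR 10111 = 01010
  pos 1: 10100 XOR 10111 = 00011
  pos 4: 11001 XOR 10111 = 01110
  pos 5: 11100 XOR 10111 = 01011
  pos 6: 10111 XOR 10111 = 00000
Remainder = 0000 (zero — the frame passes the CRC check).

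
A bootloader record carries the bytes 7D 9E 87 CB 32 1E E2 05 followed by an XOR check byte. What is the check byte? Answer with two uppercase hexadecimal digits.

XOR the bytes together:
  start with 0x7D
  0x7D ⊕ 0x9E = 0xE3
  0xE3 ⊕ 0x87 = 0x64
  0x64 ⊕ 0xCB = 0xAF
  0xAF ⊕ 0x32 = 0x9D
  0x9D ⊕ 0x1E = 0x83
  0x83 ⊕ 0xE2 = 0x61
  0x61 ⊕ 0x05 = 0x64

64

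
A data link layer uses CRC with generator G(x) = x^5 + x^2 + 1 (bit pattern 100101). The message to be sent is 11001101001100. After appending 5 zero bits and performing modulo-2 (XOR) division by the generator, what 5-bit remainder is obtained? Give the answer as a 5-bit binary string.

Append 5 zeros: 1100110100110000000. Divide by 100101 (XOR where the leading bit is 1):
  pos 0: 110011 XOR 100101 = 010110
  pos 1: 101100 XOR 100101 = 001001
  pos 3: 100110 XOR 100101 = 000011
  pos 7: 110110 XOR 100101 = 010011
  pos 8: 100110 XOR 100101 = 000011
  pos 12: 110000 XOR 100101 = 010101
  pos 13: 101010 XOR 100101 = 001111
Remainder (last 5 bits) = 01111. This is the CRC / FCS.

01111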